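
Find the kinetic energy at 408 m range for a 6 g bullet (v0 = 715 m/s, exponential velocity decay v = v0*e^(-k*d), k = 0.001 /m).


v = v0*exp(-k*d) = 715*exp(-0.001*408) = 475.46 m/s
E = 0.5*m*v^2 = 0.5*0.006*475.46^2 = 678.2 J

678.2 J


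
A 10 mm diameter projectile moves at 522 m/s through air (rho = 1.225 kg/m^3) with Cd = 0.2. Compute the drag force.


A = pi*(d/2)^2 = pi*(10/2000)^2 = 7.85398e-05 m^2
Fd = 0.5*Cd*rho*A*v^2 = 0.5*0.2*1.225*7.85398e-05*522^2 = 2.622 N

2.622 N


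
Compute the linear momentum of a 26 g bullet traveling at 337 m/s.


p = m*v = 0.026*337 = 8.762 kg·m/s

8.762 kg·m/s


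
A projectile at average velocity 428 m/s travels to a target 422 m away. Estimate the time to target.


t = d/v = 422/428 = 0.986 s

0.986 s


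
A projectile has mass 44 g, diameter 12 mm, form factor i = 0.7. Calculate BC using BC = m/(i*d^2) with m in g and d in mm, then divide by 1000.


BC = m/(i*d^2*1000) = 44/(0.7 * 12^2 * 1000) = 0.0004365

0.0004365


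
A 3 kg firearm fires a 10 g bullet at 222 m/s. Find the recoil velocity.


v_recoil = m_p * v_p / m_gun = 0.01 * 222 / 3 = 0.74 m/s

0.74 m/s


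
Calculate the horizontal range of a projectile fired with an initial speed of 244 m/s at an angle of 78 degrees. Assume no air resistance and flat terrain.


R = v0^2 * sin(2*theta) / g = 244^2 * sin(2*78°) / 9.81 = 2468 m

2468 m


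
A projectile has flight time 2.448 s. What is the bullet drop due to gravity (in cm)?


drop = 0.5*g*t^2 = 0.5*9.81*2.448^2 = 29.3942 m ≈ 2939 cm

2939 cm


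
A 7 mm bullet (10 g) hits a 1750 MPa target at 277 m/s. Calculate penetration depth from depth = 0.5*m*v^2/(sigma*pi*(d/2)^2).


A = pi*(d/2)^2 = pi*(7/2)^2 = 38.4845 mm^2
E = 0.5*m*v^2 = 0.5*0.01*277^2 = 383.645 J
depth = E/(sigma*A) = 383.645 J / (1750 MPa * 38.4845 mm^2) = 383.645/(1750 * 38.4845) m = 0.00569647 m ≈ 5.696 mm

5.696 mm


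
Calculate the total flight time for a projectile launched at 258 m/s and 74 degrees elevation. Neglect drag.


T = 2*v0*sin(theta)/g = 2*258*sin(74°)/9.81 = 50.56 s

50.56 s


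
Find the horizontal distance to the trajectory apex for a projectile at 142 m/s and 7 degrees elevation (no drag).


R = v0^2*sin(2*theta)/g = 142^2*sin(2*7°)/9.81 = 497.259 m
apex_dist = R/2 = 497.259/2 = 248.6 m

248.6 m


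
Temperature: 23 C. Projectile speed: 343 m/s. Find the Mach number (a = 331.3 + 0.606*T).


a = 331.3 + 0.606*(23) = 345.238 m/s
M = v/a = 343/345.238 = 0.9935

0.9935


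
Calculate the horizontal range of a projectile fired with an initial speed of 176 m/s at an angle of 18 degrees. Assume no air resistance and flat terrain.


R = v0^2 * sin(2*theta) / g = 176^2 * sin(2*18°) / 9.81 = 1856 m

1856 m


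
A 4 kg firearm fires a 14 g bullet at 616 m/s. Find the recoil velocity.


v_recoil = m_p * v_p / m_gun = 0.014 * 616 / 4 = 2.156 m/s

2.156 m/s


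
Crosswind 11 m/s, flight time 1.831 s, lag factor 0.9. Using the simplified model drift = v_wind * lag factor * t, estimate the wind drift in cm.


drift = v_wind * lag * t = 11 * 0.9 * 1.831 = 18.1269 m ≈ 1813 cm

1813 cm


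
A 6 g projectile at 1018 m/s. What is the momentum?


p = m*v = 0.006*1018 = 6.108 kg·m/s

6.108 kg·m/s


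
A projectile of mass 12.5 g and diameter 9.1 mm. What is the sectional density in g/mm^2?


SD = m/d^2 = 12.5/9.1^2 = 0.1509 g/mm^2

0.1509 g/mm^2


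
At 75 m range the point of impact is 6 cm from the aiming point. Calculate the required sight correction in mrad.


1 mrad subtends 1 cm per 10 m of range, so adj = error_cm / (dist_m / 10) = 6 / (75/10) = 0.8 mrad

0.8 mrad


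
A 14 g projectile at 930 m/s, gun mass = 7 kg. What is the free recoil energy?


v_r = m_p*v_p/m_gun = 0.014*930/7 = 1.86 m/s, E_r = 0.5*m_gun*v_r^2 = 0.5*7*1.86^2 = 12.11 J

12.11 J


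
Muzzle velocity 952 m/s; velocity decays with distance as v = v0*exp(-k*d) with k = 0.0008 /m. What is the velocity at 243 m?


v = v0*exp(-k*d) = 952*exp(-0.0008*243) = 783.8 m/s

783.8 m/s


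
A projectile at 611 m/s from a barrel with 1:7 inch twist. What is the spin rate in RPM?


twist_m = 7*0.0254 = 0.1778 m
spin = v/twist = 611/0.1778 = 3436.445 rev/s
RPM = spin*60 = 3436.445*60 ≈ 206187 RPM

206187 RPM


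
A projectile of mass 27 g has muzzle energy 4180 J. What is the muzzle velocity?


v = sqrt(2*E/m) = sqrt(2*4180/0.027) = 556.4 m/s

556.4 m/s


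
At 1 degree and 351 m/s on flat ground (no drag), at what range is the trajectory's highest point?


R = v0^2*sin(2*theta)/g = 351^2*sin(2*1°)/9.81 = 438.293 m
apex_dist = R/2 = 438.293/2 = 219.1 m

219.1 m


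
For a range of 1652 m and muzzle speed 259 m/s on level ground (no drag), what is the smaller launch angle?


sin(2*theta) = R*g/v0^2 = 1652*9.81/259^2 = 0.24159, theta = arcsin(0.24159)/2 = 6.99°

6.99 degrees


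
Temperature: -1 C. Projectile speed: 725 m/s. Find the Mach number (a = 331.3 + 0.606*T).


a = 331.3 + 0.606*(-1) = 330.694 m/s
M = v/a = 725/330.694 = 2.192

2.192


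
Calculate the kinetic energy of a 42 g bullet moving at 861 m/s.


E = 0.5*m*v^2 = 0.5*0.042*861^2 = 15568 J

15568 J


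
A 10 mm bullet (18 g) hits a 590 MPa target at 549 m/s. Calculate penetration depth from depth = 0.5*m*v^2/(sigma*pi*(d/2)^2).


A = pi*(d/2)^2 = pi*(10/2)^2 = 78.5398 mm^2
E = 0.5*m*v^2 = 0.5*0.018*549^2 = 2712.61 J
depth = E/(sigma*A) = 2712.61 J / (590 MPa * 78.5398 mm^2) = 2712.61/(590 * 78.5398) m = 0.058539 m ≈ 58.54 mm

58.54 mm


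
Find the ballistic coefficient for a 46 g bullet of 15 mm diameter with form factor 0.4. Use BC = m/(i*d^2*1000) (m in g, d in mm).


BC = m/(i*d^2*1000) = 46/(0.4 * 15^2 * 1000) = 0.0005111

0.0005111


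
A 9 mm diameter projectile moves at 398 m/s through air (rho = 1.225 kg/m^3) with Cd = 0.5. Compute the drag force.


A = pi*(d/2)^2 = pi*(9/2000)^2 = 6.36173e-05 m^2
Fd = 0.5*Cd*rho*A*v^2 = 0.5*0.5*1.225*6.36173e-05*398^2 = 3.086 N

3.086 N


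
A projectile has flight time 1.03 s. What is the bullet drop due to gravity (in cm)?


drop = 0.5*g*t^2 = 0.5*9.81*1.03^2 = 5.20371 m ≈ 520.4 cm

520.4 cm


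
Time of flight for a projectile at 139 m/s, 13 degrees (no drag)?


T = 2*v0*sin(theta)/g = 2*139*sin(13°)/9.81 = 6.375 s

6.375 s


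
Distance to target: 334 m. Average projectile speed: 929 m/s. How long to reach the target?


t = d/v = 334/929 = 0.3595 s

0.3595 s


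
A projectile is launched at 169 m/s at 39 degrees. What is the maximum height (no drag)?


H = (v0*sin(theta))^2 / (2g) = (169*sin(39°))^2 / (2*9.81) = 576.5 m

576.5 m


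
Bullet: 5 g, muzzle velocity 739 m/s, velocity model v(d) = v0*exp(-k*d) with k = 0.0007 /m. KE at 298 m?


v = v0*exp(-k*d) = 739*exp(-0.0007*298) = 599.861 m/s
E = 0.5*m*v^2 = 0.5*0.005*599.861^2 = 899.6 J

899.6 J


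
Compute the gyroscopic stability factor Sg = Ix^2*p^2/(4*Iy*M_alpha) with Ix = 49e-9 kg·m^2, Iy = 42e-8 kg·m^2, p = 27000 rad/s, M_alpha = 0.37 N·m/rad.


Sg = Ix^2 * p^2 / (4 * Iy * M_alpha) = (49e-9)^2 * 27000^2 / (4 * 42e-8 * 0.37) = 2.816

2.816


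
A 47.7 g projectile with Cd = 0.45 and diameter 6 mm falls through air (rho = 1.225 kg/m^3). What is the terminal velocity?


A = pi*(d/2)^2 = pi*(6/2000)^2 = 2.82743e-05 m^2
vt = sqrt(2mg/(Cd*rho*A)) = sqrt(2*0.0477*9.81/(0.45 * 1.225 * 2.82743e-05)) = 245 m/s

245 m/s


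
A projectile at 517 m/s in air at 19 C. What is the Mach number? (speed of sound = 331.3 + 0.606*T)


a = 331.3 + 0.606*(19) = 342.814 m/s
M = v/a = 517/342.814 = 1.508

1.508


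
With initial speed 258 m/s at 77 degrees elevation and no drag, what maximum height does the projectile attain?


H = (v0*sin(theta))^2 / (2g) = (258*sin(77°))^2 / (2*9.81) = 3221 m

3221 m


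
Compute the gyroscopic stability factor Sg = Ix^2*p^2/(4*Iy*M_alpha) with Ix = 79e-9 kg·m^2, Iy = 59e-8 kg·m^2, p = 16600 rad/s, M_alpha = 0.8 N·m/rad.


Sg = Ix^2 * p^2 / (4 * Iy * M_alpha) = (79e-9)^2 * 16600^2 / (4 * 59e-8 * 0.8) = 0.9109

0.9109


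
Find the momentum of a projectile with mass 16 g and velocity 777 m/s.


p = m*v = 0.016*777 = 12.43 kg·m/s

12.43 kg·m/s


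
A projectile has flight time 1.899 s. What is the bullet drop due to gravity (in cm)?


drop = 0.5*g*t^2 = 0.5*9.81*1.899^2 = 17.6884 m ≈ 1769 cm

1769 cm


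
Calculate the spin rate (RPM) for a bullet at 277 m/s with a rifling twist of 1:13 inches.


twist_m = 13*0.0254 = 0.3302 m
spin = v/twist = 277/0.3302 = 838.8855 rev/s
RPM = spin*60 = 838.8855*60 ≈ 50333 RPM

50333 RPM


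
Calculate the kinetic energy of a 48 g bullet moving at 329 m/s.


E = 0.5*m*v^2 = 0.5*0.048*329^2 = 2598 J

2598 J


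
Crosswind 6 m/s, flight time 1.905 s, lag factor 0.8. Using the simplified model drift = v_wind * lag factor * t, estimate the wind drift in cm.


drift = v_wind * lag * t = 6 * 0.8 * 1.905 = 9.144 m ≈ 914.4 cm

914.4 cm


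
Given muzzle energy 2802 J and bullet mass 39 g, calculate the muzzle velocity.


v = sqrt(2*E/m) = sqrt(2*2802/0.039) = 379.1 m/s

379.1 m/s


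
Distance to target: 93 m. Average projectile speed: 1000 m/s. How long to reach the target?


t = d/v = 93/1000 = 0.093 s

0.093 s


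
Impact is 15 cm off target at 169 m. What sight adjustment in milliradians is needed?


1 mrad subtends 1 cm per 10 m of range, so adj = error_cm / (dist_m / 10) = 15 / (169/10) = 0.8876 mrad

0.8876 mrad


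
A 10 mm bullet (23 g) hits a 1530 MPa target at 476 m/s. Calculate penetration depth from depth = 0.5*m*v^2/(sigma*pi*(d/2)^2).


A = pi*(d/2)^2 = pi*(10/2)^2 = 78.5398 mm^2
E = 0.5*m*v^2 = 0.5*0.023*476^2 = 2605.62 J
depth = E/(sigma*A) = 2605.62 J / (1530 MPa * 78.5398 mm^2) = 2605.62/(1530 * 78.5398) m = 0.0216836 m ≈ 21.68 mm

21.68 mm


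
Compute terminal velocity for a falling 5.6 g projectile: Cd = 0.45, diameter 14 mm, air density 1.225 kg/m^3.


A = pi*(d/2)^2 = pi*(14/2000)^2 = 1.53938e-04 m^2
vt = sqrt(2mg/(Cd*rho*A)) = sqrt(2*0.0056*9.81/(0.45 * 1.225 * 1.53938e-04)) = 35.98 m/s

35.98 m/s


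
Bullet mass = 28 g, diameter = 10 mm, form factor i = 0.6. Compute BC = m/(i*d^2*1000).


BC = m/(i*d^2*1000) = 28/(0.6 * 10^2 * 1000) = 0.0004667

0.0004667


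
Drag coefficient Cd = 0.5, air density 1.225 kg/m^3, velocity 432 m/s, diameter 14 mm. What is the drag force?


A = pi*(d/2)^2 = pi*(14/2000)^2 = 1.53938e-04 m^2
Fd = 0.5*Cd*rho*A*v^2 = 0.5*0.5*1.225*1.53938e-04*432^2 = 8.798 N

8.798 N


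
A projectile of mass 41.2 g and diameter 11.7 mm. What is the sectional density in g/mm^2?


SD = m/d^2 = 41.2/11.7^2 = 0.301 g/mm^2

0.301 g/mm^2


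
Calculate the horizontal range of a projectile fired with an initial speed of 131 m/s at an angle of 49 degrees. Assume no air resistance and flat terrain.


R = v0^2 * sin(2*theta) / g = 131^2 * sin(2*49°) / 9.81 = 1732 m

1732 m


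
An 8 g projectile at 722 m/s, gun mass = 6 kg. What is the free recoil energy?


v_r = m_p*v_p/m_gun = 0.008*722/6 = 0.962667 m/s, E_r = 0.5*m_gun*v_r^2 = 0.5*6*0.962667^2 = 2.78 J

2.78 J


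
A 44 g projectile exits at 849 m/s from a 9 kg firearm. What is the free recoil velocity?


v_recoil = m_p * v_p / m_gun = 0.044 * 849 / 9 = 4.151 m/s

4.151 m/s


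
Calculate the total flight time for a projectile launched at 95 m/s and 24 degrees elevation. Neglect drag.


T = 2*v0*sin(theta)/g = 2*95*sin(24°)/9.81 = 7.878 s

7.878 s


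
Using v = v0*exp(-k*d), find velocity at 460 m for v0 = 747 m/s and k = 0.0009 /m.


v = v0*exp(-k*d) = 747*exp(-0.0009*460) = 493.8 m/s

493.8 m/s


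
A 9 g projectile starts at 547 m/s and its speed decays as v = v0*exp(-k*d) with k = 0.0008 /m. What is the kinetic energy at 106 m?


v = v0*exp(-k*d) = 547*exp(-0.0008*106) = 502.527 m/s
E = 0.5*m*v^2 = 0.5*0.009*502.527^2 = 1136 J

1136 J


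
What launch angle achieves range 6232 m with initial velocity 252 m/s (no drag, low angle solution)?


sin(2*theta) = R*g/v0^2 = 6232*9.81/252^2 = 0.96271, theta = arcsin(0.96271)/2 = 37.15°

37.15 degrees


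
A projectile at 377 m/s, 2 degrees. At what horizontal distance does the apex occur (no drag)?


R = v0^2*sin(2*theta)/g = 377^2*sin(2*2°)/9.81 = 1010.64 m
apex_dist = R/2 = 1010.64/2 = 505.3 m

505.3 m


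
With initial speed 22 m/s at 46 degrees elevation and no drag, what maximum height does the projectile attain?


H = (v0*sin(theta))^2 / (2g) = (22*sin(46°))^2 / (2*9.81) = 12.76 m

12.76 m


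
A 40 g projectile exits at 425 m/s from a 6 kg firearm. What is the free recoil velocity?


v_recoil = m_p * v_p / m_gun = 0.04 * 425 / 6 = 2.833 m/s

2.833 m/s


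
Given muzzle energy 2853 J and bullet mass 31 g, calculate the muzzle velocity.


v = sqrt(2*E/m) = sqrt(2*2853/0.031) = 429 m/s

429 m/s


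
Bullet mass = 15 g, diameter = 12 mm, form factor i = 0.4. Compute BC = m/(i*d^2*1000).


BC = m/(i*d^2*1000) = 15/(0.4 * 12^2 * 1000) = 0.0002604

0.0002604


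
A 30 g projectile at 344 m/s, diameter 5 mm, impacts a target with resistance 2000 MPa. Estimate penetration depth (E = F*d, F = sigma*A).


A = pi*(d/2)^2 = pi*(5/2)^2 = 19.635 mm^2
E = 0.5*m*v^2 = 0.5*0.03*344^2 = 1775.04 J
depth = E/(sigma*A) = 1775.04 J / (2000 MPa * 19.635 mm^2) = 1775.04/(2000 * 19.635) m = 0.045201 m ≈ 45.2 mm

45.2 mm


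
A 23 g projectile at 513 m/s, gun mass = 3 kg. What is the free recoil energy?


v_r = m_p*v_p/m_gun = 0.023*513/3 = 3.933 m/s, E_r = 0.5*m_gun*v_r^2 = 0.5*3*3.933^2 = 23.2 J

23.2 J


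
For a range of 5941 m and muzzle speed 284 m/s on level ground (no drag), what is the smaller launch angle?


sin(2*theta) = R*g/v0^2 = 5941*9.81/284^2 = 0.72259, theta = arcsin(0.72259)/2 = 23.13°

23.13 degrees


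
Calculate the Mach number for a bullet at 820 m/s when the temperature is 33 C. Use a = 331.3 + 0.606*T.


a = 331.3 + 0.606*(33) = 351.298 m/s
M = v/a = 820/351.298 = 2.334

2.334


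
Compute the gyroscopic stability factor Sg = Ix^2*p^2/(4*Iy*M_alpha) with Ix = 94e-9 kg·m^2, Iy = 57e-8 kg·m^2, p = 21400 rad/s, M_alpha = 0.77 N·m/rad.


Sg = Ix^2 * p^2 / (4 * Iy * M_alpha) = (94e-9)^2 * 21400^2 / (4 * 57e-8 * 0.77) = 2.305

2.305


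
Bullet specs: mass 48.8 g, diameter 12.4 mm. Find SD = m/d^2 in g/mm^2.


SD = m/d^2 = 48.8/12.4^2 = 0.3174 g/mm^2

0.3174 g/mm^2


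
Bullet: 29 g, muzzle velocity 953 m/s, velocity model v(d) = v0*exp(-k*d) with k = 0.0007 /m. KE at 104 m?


v = v0*exp(-k*d) = 953*exp(-0.0007*104) = 886.087 m/s
E = 0.5*m*v^2 = 0.5*0.029*886.087^2 = 11385 J

11385 J


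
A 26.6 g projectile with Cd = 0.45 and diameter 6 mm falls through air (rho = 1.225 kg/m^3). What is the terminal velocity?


A = pi*(d/2)^2 = pi*(6/2000)^2 = 2.82743e-05 m^2
vt = sqrt(2mg/(Cd*rho*A)) = sqrt(2*0.0266*9.81/(0.45 * 1.225 * 2.82743e-05)) = 183 m/s

183 m/s


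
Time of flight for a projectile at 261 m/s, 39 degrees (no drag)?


T = 2*v0*sin(theta)/g = 2*261*sin(39°)/9.81 = 33.49 s

33.49 s


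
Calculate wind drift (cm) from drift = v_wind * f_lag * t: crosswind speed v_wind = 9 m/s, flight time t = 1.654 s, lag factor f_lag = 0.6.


drift = v_wind * lag * t = 9 * 0.6 * 1.654 = 8.9316 m ≈ 893.2 cm

893.2 cm


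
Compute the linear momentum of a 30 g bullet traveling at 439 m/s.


p = m*v = 0.03*439 = 13.17 kg·m/s

13.17 kg·m/s


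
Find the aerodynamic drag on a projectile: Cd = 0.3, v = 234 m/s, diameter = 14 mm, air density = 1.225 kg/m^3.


A = pi*(d/2)^2 = pi*(14/2000)^2 = 1.53938e-04 m^2
Fd = 0.5*Cd*rho*A*v^2 = 0.5*0.3*1.225*1.53938e-04*234^2 = 1.549 N

1.549 N


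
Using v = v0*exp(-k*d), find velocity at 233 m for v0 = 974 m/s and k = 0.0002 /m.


v = v0*exp(-k*d) = 974*exp(-0.0002*233) = 929.7 m/s

929.7 m/s


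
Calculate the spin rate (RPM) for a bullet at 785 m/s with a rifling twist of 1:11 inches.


twist_m = 11*0.0254 = 0.2794 m
spin = v/twist = 785/0.2794 = 2809.592 rev/s
RPM = spin*60 = 2809.592*60 ≈ 168576 RPM

168576 RPM


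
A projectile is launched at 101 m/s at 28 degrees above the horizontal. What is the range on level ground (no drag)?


R = v0^2 * sin(2*theta) / g = 101^2 * sin(2*28°) / 9.81 = 862.1 m

862.1 m


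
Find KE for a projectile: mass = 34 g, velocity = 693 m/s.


E = 0.5*m*v^2 = 0.5*0.034*693^2 = 8164 J

8164 J


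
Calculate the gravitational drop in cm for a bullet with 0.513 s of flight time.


drop = 0.5*g*t^2 = 0.5*9.81*0.513^2 = 1.29084 m ≈ 129.1 cm

129.1 cm


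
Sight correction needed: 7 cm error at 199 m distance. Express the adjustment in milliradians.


1 mrad subtends 1 cm per 10 m of range, so adj = error_cm / (dist_m / 10) = 7 / (199/10) = 0.3518 mrad

0.3518 mrad


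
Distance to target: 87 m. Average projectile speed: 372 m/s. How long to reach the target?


t = d/v = 87/372 = 0.2339 s

0.2339 s


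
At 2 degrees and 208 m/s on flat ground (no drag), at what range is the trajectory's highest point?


R = v0^2*sin(2*theta)/g = 208^2*sin(2*2°)/9.81 = 307.64 m
apex_dist = R/2 = 307.64/2 = 153.8 m

153.8 m


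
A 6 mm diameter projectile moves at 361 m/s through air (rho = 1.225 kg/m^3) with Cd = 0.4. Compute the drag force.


A = pi*(d/2)^2 = pi*(6/2000)^2 = 2.82743e-05 m^2
Fd = 0.5*Cd*rho*A*v^2 = 0.5*0.4*1.225*2.82743e-05*361^2 = 0.9028 N

0.9028 N


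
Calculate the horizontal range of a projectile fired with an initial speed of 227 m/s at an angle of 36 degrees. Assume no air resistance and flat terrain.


R = v0^2 * sin(2*theta) / g = 227^2 * sin(2*36°) / 9.81 = 4996 m

4996 m


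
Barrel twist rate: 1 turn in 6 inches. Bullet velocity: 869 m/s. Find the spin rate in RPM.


twist_m = 6*0.0254 = 0.1524 m
spin = v/twist = 869/0.1524 = 5702.1 rev/s
RPM = spin*60 = 5702.1*60 ≈ 342126 RPM

342126 RPM


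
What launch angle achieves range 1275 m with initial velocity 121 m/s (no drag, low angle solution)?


sin(2*theta) = R*g/v0^2 = 1275*9.81/121^2 = 0.854296, theta = arcsin(0.854296)/2 = 29.34°

29.34 degrees


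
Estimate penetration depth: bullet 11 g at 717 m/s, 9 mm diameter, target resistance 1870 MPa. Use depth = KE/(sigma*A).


A = pi*(d/2)^2 = pi*(9/2)^2 = 63.6173 mm^2
E = 0.5*m*v^2 = 0.5*0.011*717^2 = 2827.49 J
depth = E/(sigma*A) = 2827.49 J / (1870 MPa * 63.6173 mm^2) = 2827.49/(1870 * 63.6173) m = 0.0237676 m ≈ 23.77 mm

23.77 mm


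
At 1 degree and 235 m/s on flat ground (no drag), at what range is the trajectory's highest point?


R = v0^2*sin(2*theta)/g = 235^2*sin(2*1°)/9.81 = 196.465 m
apex_dist = R/2 = 196.465/2 = 98.23 m

98.23 m


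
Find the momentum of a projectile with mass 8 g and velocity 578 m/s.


p = m*v = 0.008*578 = 4.624 kg·m/s

4.624 kg·m/s


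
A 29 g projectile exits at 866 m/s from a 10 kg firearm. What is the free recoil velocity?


v_recoil = m_p * v_p / m_gun = 0.029 * 866 / 10 = 2.511 m/s

2.511 m/s


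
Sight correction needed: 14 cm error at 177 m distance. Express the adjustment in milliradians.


1 mrad subtends 1 cm per 10 m of range, so adj = error_cm / (dist_m / 10) = 14 / (177/10) = 0.791 mrad

0.791 mrad


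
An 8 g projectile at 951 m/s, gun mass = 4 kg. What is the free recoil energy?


v_r = m_p*v_p/m_gun = 0.008*951/4 = 1.902 m/s, E_r = 0.5*m_gun*v_r^2 = 0.5*4*1.902^2 = 7.235 J

7.235 J


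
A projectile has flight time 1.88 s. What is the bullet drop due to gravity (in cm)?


drop = 0.5*g*t^2 = 0.5*9.81*1.88^2 = 17.3362 m ≈ 1734 cm

1734 cm


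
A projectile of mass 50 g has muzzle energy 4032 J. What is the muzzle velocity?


v = sqrt(2*E/m) = sqrt(2*4032/0.05) = 401.6 m/s

401.6 m/s


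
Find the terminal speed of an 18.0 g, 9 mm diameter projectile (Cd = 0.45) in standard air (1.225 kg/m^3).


A = pi*(d/2)^2 = pi*(9/2000)^2 = 6.36173e-05 m^2
vt = sqrt(2mg/(Cd*rho*A)) = sqrt(2*0.018*9.81/(0.45 * 1.225 * 6.36173e-05)) = 100.4 m/s

100.4 m/s


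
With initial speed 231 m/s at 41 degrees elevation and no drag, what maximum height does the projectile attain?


H = (v0*sin(theta))^2 / (2g) = (231*sin(41°))^2 / (2*9.81) = 1171 m

1171 m


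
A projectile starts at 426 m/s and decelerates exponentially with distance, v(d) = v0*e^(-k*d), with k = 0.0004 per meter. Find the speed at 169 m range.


v = v0*exp(-k*d) = 426*exp(-0.0004*169) = 398.2 m/s

398.2 m/s


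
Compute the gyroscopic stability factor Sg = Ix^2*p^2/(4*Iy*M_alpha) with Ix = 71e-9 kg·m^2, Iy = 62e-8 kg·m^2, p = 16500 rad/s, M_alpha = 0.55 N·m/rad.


Sg = Ix^2 * p^2 / (4 * Iy * M_alpha) = (71e-9)^2 * 16500^2 / (4 * 62e-8 * 0.55) = 1.006

1.006


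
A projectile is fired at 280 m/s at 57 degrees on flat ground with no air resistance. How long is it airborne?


T = 2*v0*sin(theta)/g = 2*280*sin(57°)/9.81 = 47.88 s

47.88 s


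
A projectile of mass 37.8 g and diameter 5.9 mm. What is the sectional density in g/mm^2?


SD = m/d^2 = 37.8/5.9^2 = 1.086 g/mm^2

1.086 g/mm^2


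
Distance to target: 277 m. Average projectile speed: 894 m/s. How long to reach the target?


t = d/v = 277/894 = 0.3098 s

0.3098 s


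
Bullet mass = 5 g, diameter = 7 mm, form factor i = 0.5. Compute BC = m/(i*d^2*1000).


BC = m/(i*d^2*1000) = 5/(0.5 * 7^2 * 1000) = 0.0002041

0.0002041


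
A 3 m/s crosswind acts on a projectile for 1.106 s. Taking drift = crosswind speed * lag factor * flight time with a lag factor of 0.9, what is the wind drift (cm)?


drift = v_wind * lag * t = 3 * 0.9 * 1.106 = 2.9862 m ≈ 298.6 cm

298.6 cm


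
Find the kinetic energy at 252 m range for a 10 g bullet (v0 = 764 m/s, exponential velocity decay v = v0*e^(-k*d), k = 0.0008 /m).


v = v0*exp(-k*d) = 764*exp(-0.0008*252) = 624.51 m/s
E = 0.5*m*v^2 = 0.5*0.01*624.51^2 = 1950 J

1950 J


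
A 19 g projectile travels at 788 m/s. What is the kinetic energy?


E = 0.5*m*v^2 = 0.5*0.019*788^2 = 5899 J

5899 J


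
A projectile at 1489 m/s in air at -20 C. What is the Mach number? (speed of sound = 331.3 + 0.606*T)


a = 331.3 + 0.606*(-20) = 319.18 m/s
M = v/a = 1489/319.18 = 4.665

4.665


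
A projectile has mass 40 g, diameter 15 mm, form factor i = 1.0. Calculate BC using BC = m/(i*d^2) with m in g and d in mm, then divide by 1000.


BC = m/(i*d^2*1000) = 40/(1.0 * 15^2 * 1000) = 0.0001778

0.0001778


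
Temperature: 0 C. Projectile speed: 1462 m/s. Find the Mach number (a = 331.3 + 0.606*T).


a = 331.3 + 0.606*(0) = 331.3 m/s
M = v/a = 1462/331.3 = 4.413

4.413


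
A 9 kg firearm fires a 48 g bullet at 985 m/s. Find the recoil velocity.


v_recoil = m_p * v_p / m_gun = 0.048 * 985 / 9 = 5.253 m/s

5.253 m/s


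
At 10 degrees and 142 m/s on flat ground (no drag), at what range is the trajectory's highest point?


R = v0^2*sin(2*theta)/g = 142^2*sin(2*10°)/9.81 = 703.007 m
apex_dist = R/2 = 703.007/2 = 351.5 m

351.5 m


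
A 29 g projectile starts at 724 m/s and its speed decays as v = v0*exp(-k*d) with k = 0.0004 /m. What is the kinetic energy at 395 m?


v = v0*exp(-k*d) = 724*exp(-0.0004*395) = 618.187 m/s
E = 0.5*m*v^2 = 0.5*0.029*618.187^2 = 5541 J

5541 J


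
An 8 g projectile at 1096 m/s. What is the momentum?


p = m*v = 0.008*1096 = 8.768 kg·m/s

8.768 kg·m/s


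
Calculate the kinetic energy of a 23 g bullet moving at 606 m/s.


E = 0.5*m*v^2 = 0.5*0.023*606^2 = 4223 J

4223 J


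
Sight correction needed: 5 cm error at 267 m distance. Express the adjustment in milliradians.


1 mrad subtends 1 cm per 10 m of range, so adj = error_cm / (dist_m / 10) = 5 / (267/10) = 0.1873 mrad

0.1873 mrad


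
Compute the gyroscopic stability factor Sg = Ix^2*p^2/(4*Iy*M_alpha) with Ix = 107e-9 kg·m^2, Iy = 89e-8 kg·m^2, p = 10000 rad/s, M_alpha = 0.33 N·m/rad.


Sg = Ix^2 * p^2 / (4 * Iy * M_alpha) = (107e-9)^2 * 10000^2 / (4 * 89e-8 * 0.33) = 0.9745

0.9745


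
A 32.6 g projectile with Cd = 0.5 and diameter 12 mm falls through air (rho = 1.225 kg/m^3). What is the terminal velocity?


A = pi*(d/2)^2 = pi*(12/2000)^2 = 1.13097e-04 m^2
vt = sqrt(2mg/(Cd*rho*A)) = sqrt(2*0.0326*9.81/(0.5 * 1.225 * 1.13097e-04)) = 96.09 m/s

96.09 m/s


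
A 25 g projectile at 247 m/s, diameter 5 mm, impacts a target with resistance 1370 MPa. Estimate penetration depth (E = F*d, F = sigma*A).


A = pi*(d/2)^2 = pi*(5/2)^2 = 19.635 mm^2
E = 0.5*m*v^2 = 0.5*0.025*247^2 = 762.613 J
depth = E/(sigma*A) = 762.613 J / (1370 MPa * 19.635 mm^2) = 762.613/(1370 * 19.635) m = 0.02835 m ≈ 28.35 mm

28.35 mm


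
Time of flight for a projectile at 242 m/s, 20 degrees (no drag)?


T = 2*v0*sin(theta)/g = 2*242*sin(20°)/9.81 = 16.87 s

16.87 s


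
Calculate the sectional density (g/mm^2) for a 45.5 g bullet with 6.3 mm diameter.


SD = m/d^2 = 45.5/6.3^2 = 1.146 g/mm^2

1.146 g/mm^2


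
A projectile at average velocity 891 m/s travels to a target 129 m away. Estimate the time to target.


t = d/v = 129/891 = 0.1448 s

0.1448 s


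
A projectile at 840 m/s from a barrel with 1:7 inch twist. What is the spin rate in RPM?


twist_m = 7*0.0254 = 0.1778 m
spin = v/twist = 840/0.1778 = 4724.409 rev/s
RPM = spin*60 = 4724.409*60 ≈ 283465 RPM

283465 RPM


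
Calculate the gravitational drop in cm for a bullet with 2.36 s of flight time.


drop = 0.5*g*t^2 = 0.5*9.81*2.36^2 = 27.3189 m ≈ 2732 cm

2732 cm


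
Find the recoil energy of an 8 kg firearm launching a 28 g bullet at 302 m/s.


v_r = m_p*v_p/m_gun = 0.028*302/8 = 1.057 m/s, E_r = 0.5*m_gun*v_r^2 = 0.5*8*1.057^2 = 4.469 J

4.469 J


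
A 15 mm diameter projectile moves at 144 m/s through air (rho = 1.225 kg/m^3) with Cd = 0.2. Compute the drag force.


A = pi*(d/2)^2 = pi*(15/2000)^2 = 1.76715e-04 m^2
Fd = 0.5*Cd*rho*A*v^2 = 0.5*0.2*1.225*1.76715e-04*144^2 = 0.4489 N

0.4489 N


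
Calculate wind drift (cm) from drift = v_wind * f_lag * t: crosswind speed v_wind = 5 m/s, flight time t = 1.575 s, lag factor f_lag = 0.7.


drift = v_wind * lag * t = 5 * 0.7 * 1.575 = 5.5125 m ≈ 551.2 cm

551.2 cm


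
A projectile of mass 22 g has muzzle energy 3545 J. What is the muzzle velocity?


v = sqrt(2*E/m) = sqrt(2*3545/0.022) = 567.7 m/s

567.7 m/s


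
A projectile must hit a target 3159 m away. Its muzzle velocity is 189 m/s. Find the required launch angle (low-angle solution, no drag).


sin(2*theta) = R*g/v0^2 = 3159*9.81/189^2 = 0.867551, theta = arcsin(0.867551)/2 = 30.09°

30.09 degrees


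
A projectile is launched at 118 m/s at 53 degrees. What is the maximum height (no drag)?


H = (v0*sin(theta))^2 / (2g) = (118*sin(53°))^2 / (2*9.81) = 452.6 m

452.6 m


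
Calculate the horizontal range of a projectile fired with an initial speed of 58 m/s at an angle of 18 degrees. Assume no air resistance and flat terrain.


R = v0^2 * sin(2*theta) / g = 58^2 * sin(2*18°) / 9.81 = 201.6 m

201.6 m


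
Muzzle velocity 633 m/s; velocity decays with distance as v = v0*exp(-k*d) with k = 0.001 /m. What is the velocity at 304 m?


v = v0*exp(-k*d) = 633*exp(-0.001*304) = 467.1 m/s

467.1 m/s


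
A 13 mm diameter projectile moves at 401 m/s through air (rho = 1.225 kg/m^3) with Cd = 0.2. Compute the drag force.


A = pi*(d/2)^2 = pi*(13/2000)^2 = 1.32732e-04 m^2
Fd = 0.5*Cd*rho*A*v^2 = 0.5*0.2*1.225*1.32732e-04*401^2 = 2.615 N

2.615 N


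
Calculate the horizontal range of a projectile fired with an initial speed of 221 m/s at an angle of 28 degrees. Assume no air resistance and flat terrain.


R = v0^2 * sin(2*theta) / g = 221^2 * sin(2*28°) / 9.81 = 4128 m

4128 m


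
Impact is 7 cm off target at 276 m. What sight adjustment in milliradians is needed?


1 mrad subtends 1 cm per 10 m of range, so adj = error_cm / (dist_m / 10) = 7 / (276/10) = 0.2536 mrad

0.2536 mrad


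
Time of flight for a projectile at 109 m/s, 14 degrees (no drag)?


T = 2*v0*sin(theta)/g = 2*109*sin(14°)/9.81 = 5.376 s

5.376 s


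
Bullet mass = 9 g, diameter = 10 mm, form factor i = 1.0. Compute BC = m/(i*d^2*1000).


BC = m/(i*d^2*1000) = 9/(1.0 * 10^2 * 1000) = 9e-05

9e-05


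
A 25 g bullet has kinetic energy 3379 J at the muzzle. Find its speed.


v = sqrt(2*E/m) = sqrt(2*3379/0.025) = 519.9 m/s

519.9 m/s


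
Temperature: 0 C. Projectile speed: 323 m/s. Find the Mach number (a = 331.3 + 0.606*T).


a = 331.3 + 0.606*(0) = 331.3 m/s
M = v/a = 323/331.3 = 0.9749

0.9749


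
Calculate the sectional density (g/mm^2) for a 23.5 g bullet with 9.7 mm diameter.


SD = m/d^2 = 23.5/9.7^2 = 0.2498 g/mm^2

0.2498 g/mm^2


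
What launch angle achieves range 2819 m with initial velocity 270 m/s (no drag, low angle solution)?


sin(2*theta) = R*g/v0^2 = 2819*9.81/270^2 = 0.379347, theta = arcsin(0.379347)/2 = 11.15°

11.15 degrees


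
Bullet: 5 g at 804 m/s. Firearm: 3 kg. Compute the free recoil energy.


v_r = m_p*v_p/m_gun = 0.005*804/3 = 1.34 m/s, E_r = 0.5*m_gun*v_r^2 = 0.5*3*1.34^2 = 2.693 J

2.693 J


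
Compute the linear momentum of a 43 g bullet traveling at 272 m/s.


p = m*v = 0.043*272 = 11.7 kg·m/s

11.7 kg·m/s


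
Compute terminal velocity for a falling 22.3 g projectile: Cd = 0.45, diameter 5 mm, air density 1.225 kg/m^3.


A = pi*(d/2)^2 = pi*(5/2000)^2 = 1.96350e-05 m^2
vt = sqrt(2mg/(Cd*rho*A)) = sqrt(2*0.0223*9.81/(0.45 * 1.225 * 1.96350e-05)) = 201.1 m/s

201.1 m/s


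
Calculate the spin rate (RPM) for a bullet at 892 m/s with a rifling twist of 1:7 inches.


twist_m = 7*0.0254 = 0.1778 m
spin = v/twist = 892/0.1778 = 5016.873 rev/s
RPM = spin*60 = 5016.873*60 ≈ 301012 RPM

301012 RPM


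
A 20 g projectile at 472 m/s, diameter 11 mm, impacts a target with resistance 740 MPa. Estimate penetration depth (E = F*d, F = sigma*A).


A = pi*(d/2)^2 = pi*(11/2)^2 = 95.0332 mm^2
E = 0.5*m*v^2 = 0.5*0.02*472^2 = 2227.84 J
depth = E/(sigma*A) = 2227.84 J / (740 MPa * 95.0332 mm^2) = 2227.84/(740 * 95.0332) m = 0.0316794 m ≈ 31.68 mm

31.68 mm


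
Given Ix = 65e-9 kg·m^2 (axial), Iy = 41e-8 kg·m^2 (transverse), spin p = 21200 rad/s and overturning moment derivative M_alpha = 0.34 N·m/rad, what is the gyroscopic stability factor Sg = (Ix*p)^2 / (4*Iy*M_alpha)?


Sg = Ix^2 * p^2 / (4 * Iy * M_alpha) = (65e-9)^2 * 21200^2 / (4 * 41e-8 * 0.34) = 3.405

3.405


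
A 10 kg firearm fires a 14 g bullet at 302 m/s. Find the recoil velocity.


v_recoil = m_p * v_p / m_gun = 0.014 * 302 / 10 = 0.4228 m/s

0.4228 m/s


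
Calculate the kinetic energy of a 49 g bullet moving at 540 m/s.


E = 0.5*m*v^2 = 0.5*0.049*540^2 = 7144 J

7144 J


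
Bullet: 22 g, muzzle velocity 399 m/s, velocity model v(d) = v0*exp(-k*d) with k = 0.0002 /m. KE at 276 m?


v = v0*exp(-k*d) = 399*exp(-0.0002*276) = 377.572 m/s
E = 0.5*m*v^2 = 0.5*0.022*377.572^2 = 1568 J

1568 J


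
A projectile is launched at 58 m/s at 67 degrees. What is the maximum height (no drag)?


H = (v0*sin(theta))^2 / (2g) = (58*sin(67°))^2 / (2*9.81) = 145.3 m

145.3 m


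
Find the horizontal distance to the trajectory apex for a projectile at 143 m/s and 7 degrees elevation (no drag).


R = v0^2*sin(2*theta)/g = 143^2*sin(2*7°)/9.81 = 504.288 m
apex_dist = R/2 = 504.288/2 = 252.1 m

252.1 m


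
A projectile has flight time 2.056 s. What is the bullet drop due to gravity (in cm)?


drop = 0.5*g*t^2 = 0.5*9.81*2.056^2 = 20.7341 m ≈ 2073 cm

2073 cm


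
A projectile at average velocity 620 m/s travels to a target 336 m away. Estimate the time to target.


t = d/v = 336/620 = 0.5419 s

0.5419 s


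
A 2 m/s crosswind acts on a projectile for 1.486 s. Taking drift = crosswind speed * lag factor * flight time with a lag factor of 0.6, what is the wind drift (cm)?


drift = v_wind * lag * t = 2 * 0.6 * 1.486 = 1.7832 m ≈ 178.3 cm

178.3 cm


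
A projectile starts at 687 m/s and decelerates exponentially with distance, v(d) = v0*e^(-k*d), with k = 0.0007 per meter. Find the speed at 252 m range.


v = v0*exp(-k*d) = 687*exp(-0.0007*252) = 575.9 m/s

575.9 m/s


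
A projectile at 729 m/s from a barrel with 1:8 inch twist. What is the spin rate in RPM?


twist_m = 8*0.0254 = 0.2032 m
spin = v/twist = 729/0.2032 = 3587.598 rev/s
RPM = spin*60 = 3587.598*60 ≈ 215256 RPM

215256 RPM


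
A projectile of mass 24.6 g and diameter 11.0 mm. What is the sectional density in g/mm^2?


SD = m/d^2 = 24.6/11.0^2 = 0.2033 g/mm^2

0.2033 g/mm^2


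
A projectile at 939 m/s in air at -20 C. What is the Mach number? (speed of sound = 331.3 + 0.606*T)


a = 331.3 + 0.606*(-20) = 319.18 m/s
M = v/a = 939/319.18 = 2.942

2.942


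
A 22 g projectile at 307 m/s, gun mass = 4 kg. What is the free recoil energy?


v_r = m_p*v_p/m_gun = 0.022*307/4 = 1.6885 m/s, E_r = 0.5*m_gun*v_r^2 = 0.5*4*1.6885^2 = 5.702 J

5.702 J


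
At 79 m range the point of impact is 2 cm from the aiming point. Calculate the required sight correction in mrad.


1 mrad subtends 1 cm per 10 m of range, so adj = error_cm / (dist_m / 10) = 2 / (79/10) = 0.2532 mrad

0.2532 mrad


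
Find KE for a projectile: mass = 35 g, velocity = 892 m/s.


E = 0.5*m*v^2 = 0.5*0.035*892^2 = 13924 J

13924 J


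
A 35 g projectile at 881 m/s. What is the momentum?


p = m*v = 0.035*881 = 30.84 kg·m/s

30.84 kg·m/s


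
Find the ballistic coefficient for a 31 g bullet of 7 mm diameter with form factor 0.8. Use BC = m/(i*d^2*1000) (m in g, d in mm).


BC = m/(i*d^2*1000) = 31/(0.8 * 7^2 * 1000) = 0.0007908

0.0007908


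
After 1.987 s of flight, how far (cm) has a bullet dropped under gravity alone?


drop = 0.5*g*t^2 = 0.5*9.81*1.987^2 = 19.3658 m ≈ 1937 cm

1937 cm


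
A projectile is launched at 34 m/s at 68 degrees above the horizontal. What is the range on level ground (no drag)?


R = v0^2 * sin(2*theta) / g = 34^2 * sin(2*68°) / 9.81 = 81.86 m

81.86 m


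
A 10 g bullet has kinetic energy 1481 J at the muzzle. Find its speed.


v = sqrt(2*E/m) = sqrt(2*1481/0.01) = 544.2 m/s

544.2 m/s


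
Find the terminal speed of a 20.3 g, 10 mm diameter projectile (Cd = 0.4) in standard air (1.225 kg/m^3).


A = pi*(d/2)^2 = pi*(10/2000)^2 = 7.85398e-05 m^2
vt = sqrt(2mg/(Cd*rho*A)) = sqrt(2*0.0203*9.81/(0.4 * 1.225 * 7.85398e-05)) = 101.7 m/s

101.7 m/s


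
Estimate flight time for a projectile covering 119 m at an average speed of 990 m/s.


t = d/v = 119/990 = 0.1202 s

0.1202 s


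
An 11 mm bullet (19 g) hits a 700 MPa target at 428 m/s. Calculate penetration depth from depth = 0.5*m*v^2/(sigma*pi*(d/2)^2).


A = pi*(d/2)^2 = pi*(11/2)^2 = 95.0332 mm^2
E = 0.5*m*v^2 = 0.5*0.019*428^2 = 1740.25 J
depth = E/(sigma*A) = 1740.25 J / (700 MPa * 95.0332 mm^2) = 1740.25/(700 * 95.0332) m = 0.02616 m ≈ 26.16 mm

26.16 mm


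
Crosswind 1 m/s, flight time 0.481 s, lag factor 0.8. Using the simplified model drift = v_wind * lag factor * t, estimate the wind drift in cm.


drift = v_wind * lag * t = 1 * 0.8 * 0.481 = 0.3848 m ≈ 38.48 cm

38.48 cm


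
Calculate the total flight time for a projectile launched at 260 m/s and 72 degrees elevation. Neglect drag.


T = 2*v0*sin(theta)/g = 2*260*sin(72°)/9.81 = 50.41 s

50.41 s


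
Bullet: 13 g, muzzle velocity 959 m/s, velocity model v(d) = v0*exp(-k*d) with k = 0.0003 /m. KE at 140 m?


v = v0*exp(-k*d) = 959*exp(-0.0003*140) = 919.556 m/s
E = 0.5*m*v^2 = 0.5*0.013*919.556^2 = 5496 J

5496 J


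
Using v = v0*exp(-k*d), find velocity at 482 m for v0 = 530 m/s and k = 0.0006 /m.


v = v0*exp(-k*d) = 530*exp(-0.0006*482) = 396.9 m/s

396.9 m/s


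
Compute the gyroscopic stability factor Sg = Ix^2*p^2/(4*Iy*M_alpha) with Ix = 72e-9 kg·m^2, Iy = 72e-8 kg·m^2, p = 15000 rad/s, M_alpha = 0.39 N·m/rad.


Sg = Ix^2 * p^2 / (4 * Iy * M_alpha) = (72e-9)^2 * 15000^2 / (4 * 72e-8 * 0.39) = 1.038

1.038


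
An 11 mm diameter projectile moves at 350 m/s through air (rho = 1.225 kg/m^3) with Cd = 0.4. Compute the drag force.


A = pi*(d/2)^2 = pi*(11/2000)^2 = 9.50332e-05 m^2
Fd = 0.5*Cd*rho*A*v^2 = 0.5*0.4*1.225*9.50332e-05*350^2 = 2.852 N

2.852 N


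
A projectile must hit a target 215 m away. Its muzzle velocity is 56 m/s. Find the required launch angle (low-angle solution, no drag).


sin(2*theta) = R*g/v0^2 = 215*9.81/56^2 = 0.672561, theta = arcsin(0.672561)/2 = 21.13°

21.13 degrees


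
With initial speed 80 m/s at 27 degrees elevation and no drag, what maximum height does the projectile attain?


H = (v0*sin(theta))^2 / (2g) = (80*sin(27°))^2 / (2*9.81) = 67.23 m

67.23 m


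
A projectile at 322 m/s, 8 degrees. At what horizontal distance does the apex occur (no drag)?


R = v0^2*sin(2*theta)/g = 322^2*sin(2*8°)/9.81 = 2913.27 m
apex_dist = R/2 = 2913.27/2 = 1457 m

1457 m


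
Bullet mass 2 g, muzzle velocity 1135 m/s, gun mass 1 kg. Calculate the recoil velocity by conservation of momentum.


v_recoil = m_p * v_p / m_gun = 0.002 * 1135 / 1 = 2.27 m/s

2.27 m/s


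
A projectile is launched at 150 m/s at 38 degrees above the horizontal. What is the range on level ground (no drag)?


R = v0^2 * sin(2*theta) / g = 150^2 * sin(2*38°) / 9.81 = 2225 m

2225 m


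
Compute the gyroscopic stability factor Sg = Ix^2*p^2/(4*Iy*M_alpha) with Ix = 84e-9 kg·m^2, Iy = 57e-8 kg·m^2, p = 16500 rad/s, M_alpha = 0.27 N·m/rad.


Sg = Ix^2 * p^2 / (4 * Iy * M_alpha) = (84e-9)^2 * 16500^2 / (4 * 57e-8 * 0.27) = 3.121

3.121


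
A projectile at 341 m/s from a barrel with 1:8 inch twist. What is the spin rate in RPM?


twist_m = 8*0.0254 = 0.2032 m
spin = v/twist = 341/0.2032 = 1678.15 rev/s
RPM = spin*60 = 1678.15*60 ≈ 100689 RPM

100689 RPM


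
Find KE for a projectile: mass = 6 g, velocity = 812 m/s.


E = 0.5*m*v^2 = 0.5*0.006*812^2 = 1978 J

1978 J


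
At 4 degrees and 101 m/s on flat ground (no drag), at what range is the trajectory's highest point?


R = v0^2*sin(2*theta)/g = 101^2*sin(2*4°)/9.81 = 144.72 m
apex_dist = R/2 = 144.72/2 = 72.36 m

72.36 m


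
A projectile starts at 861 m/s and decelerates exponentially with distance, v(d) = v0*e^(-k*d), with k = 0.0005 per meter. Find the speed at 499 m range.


v = v0*exp(-k*d) = 861*exp(-0.0005*499) = 670.9 m/s

670.9 m/s


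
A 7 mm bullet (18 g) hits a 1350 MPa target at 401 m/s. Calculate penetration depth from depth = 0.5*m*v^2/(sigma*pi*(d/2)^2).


A = pi*(d/2)^2 = pi*(7/2)^2 = 38.4845 mm^2
E = 0.5*m*v^2 = 0.5*0.018*401^2 = 1447.21 J
depth = E/(sigma*A) = 1447.21 J / (1350 MPa * 38.4845 mm^2) = 1447.21/(1350 * 38.4845) m = 0.0278555 m ≈ 27.86 mm

27.86 mm


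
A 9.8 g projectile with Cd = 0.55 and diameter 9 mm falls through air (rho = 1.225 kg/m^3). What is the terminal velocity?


A = pi*(d/2)^2 = pi*(9/2000)^2 = 6.36173e-05 m^2
vt = sqrt(2mg/(Cd*rho*A)) = sqrt(2*0.0098*9.81/(0.55 * 1.225 * 6.36173e-05)) = 66.98 m/s

66.98 m/s


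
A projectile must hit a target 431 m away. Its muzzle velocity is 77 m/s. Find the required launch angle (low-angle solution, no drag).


sin(2*theta) = R*g/v0^2 = 431*9.81/77^2 = 0.713124, theta = arcsin(0.713124)/2 = 22.74°

22.74 degrees


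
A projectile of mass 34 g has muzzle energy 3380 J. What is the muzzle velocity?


v = sqrt(2*E/m) = sqrt(2*3380/0.034) = 445.9 m/s

445.9 m/s


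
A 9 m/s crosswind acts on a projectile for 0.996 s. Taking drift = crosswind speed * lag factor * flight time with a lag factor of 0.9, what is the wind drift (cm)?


drift = v_wind * lag * t = 9 * 0.9 * 0.996 = 8.0676 m ≈ 806.8 cm

806.8 cm


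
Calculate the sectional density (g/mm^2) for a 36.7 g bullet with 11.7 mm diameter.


SD = m/d^2 = 36.7/11.7^2 = 0.2681 g/mm^2

0.2681 g/mm^2
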